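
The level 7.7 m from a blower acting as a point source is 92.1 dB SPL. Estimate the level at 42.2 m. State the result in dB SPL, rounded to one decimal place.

Spherical spreading from a point source gives a 20·log₁₀(r₂/r₁) drop.
L₂ = 92.1 − 20·log₁₀(42.2/7.7) = 92.1 − 14.776 = 77.32 dB SPL.

77.3 dB SPL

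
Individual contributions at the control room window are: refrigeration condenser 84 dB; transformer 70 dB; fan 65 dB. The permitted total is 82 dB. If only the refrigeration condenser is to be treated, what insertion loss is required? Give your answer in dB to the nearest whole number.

2 dB

Fixed contribution from the other sources: Σ 10^(L/10) = 10^(70/10) + 10^(65/10) = 1.316e+07 (71.19 dB).
To meet 82 dB overall, the treated refrigeration condenser may contribute at most 10^(82/10) − 1.316e+07 = 1.453e+08, i.e. 81.62 dB.
Required insertion loss = 84 − 81.62 = 2.38 dB.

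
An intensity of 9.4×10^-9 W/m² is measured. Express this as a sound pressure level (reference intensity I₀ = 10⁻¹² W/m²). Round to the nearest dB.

40 dB

L = 10·log₁₀(I/I₀) = 10·log₁₀(9.4×10^-9/10⁻¹²) = 10·log₁₀(9.4×10^3).
L = 10·(0.9731 + 3) = 39.73 dB.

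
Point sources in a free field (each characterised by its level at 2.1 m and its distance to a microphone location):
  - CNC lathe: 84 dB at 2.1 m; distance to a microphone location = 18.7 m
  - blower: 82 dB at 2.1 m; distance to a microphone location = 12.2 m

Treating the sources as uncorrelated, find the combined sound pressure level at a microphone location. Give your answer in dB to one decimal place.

Apply inverse-square spreading to bring every level to the receiver, then sum 10^(L/10).
CNC lathe: 84 − 20·log₁₀(18.7/2.1) = 84 − 18.99 = 65.01 dB.
blower: 82 − 20·log₁₀(12.2/2.1) = 82 − 15.28 = 66.72 dB.
Σ 10^(L/10) = 7.864e+06 → L_total = 10·log₁₀(7.864e+06) = 68.96 dB.

69.0 dB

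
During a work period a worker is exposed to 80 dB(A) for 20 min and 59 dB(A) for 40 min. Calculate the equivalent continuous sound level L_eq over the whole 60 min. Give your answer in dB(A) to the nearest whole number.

Weight each interval's intensity by its duration and average over T = 60 min:
Σ tᵢ·10^(Lᵢ/10) = 20·10^(80/10) + 40·10^(59/10) = 2.032e+09.
L_eq = 10·log₁₀(2.032e+09/60) = 75.30 dB(A).

75 dB(A)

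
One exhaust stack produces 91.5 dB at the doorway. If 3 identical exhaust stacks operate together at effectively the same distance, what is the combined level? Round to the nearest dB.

96 dB

L_total = L₁ + 10·log₁₀ N for N identical incoherent sources.
L_total = 91.5 + 10·log₁₀(3) = 91.5 + 4.771 = 96.27 dB.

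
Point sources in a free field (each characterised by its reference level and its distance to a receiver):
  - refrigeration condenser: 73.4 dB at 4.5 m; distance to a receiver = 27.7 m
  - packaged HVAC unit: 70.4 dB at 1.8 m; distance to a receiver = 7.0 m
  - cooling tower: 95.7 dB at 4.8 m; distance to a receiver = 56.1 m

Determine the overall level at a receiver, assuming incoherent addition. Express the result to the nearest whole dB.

75 dB

First find each source's level at the receiver (point-source: −20·log₁₀(r/r_ref)), then combine on an intensity basis.
refrigeration condenser: 73.4 − 20·log₁₀(27.7/4.5) = 73.4 − 15.79 = 57.61 dB.
packaged HVAC unit: 70.4 − 20·log₁₀(7.0/1.8) = 70.4 − 11.80 = 58.60 dB.
cooling tower: 95.7 − 20·log₁₀(56.1/4.8) = 95.7 − 21.35 = 74.35 dB.
Σ 10^(L/10) = 2.850e+07 → L_total = 10·log₁₀(2.850e+07) = 74.55 dB.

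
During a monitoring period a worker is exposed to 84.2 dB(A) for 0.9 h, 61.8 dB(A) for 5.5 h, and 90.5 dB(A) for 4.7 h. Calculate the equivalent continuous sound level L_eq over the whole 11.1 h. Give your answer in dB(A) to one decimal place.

Weight each interval's intensity by its duration and average over T = 11.1 h:
Σ tᵢ·10^(Lᵢ/10) = 0.9·10^(84.2/10) + 5.5·10^(61.8/10) + 4.7·10^(90.5/10) = 5.519e+09.
L_eq = 10·log₁₀(5.519e+09/11.1) = 86.97 dB(A).

87.0 dB(A)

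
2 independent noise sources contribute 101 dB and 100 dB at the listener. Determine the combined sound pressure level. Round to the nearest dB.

For uncorrelated sources the intensities add, so convert each level to linear form, sum, and take 10·log₁₀ of the total.
Σ 10^(L/10) = 10^(101/10) + 10^(100/10) = 2.259e+10.
L_total = 10·log₁₀(2.259e+10) = 103.54 dB.

104 dB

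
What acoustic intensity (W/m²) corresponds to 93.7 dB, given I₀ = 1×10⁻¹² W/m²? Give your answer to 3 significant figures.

0.00234 W/m²

I = I₀·10^(L/10) = 10⁻¹² × 10^(93.7/10) = 10^(-2.630).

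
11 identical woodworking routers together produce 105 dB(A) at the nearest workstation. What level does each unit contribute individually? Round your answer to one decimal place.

94.6 dB(A)

Dividing the total intensity by 11 lowers the level by 10·log₁₀ 11 = 10.414 dB: L₁ = 105 − 10.414.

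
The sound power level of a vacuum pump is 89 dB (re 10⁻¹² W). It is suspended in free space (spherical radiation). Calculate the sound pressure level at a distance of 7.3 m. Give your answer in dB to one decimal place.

60.7 dB

The power spreads over a sphere of area 4π·r², so L_p = L_w − 10·log₁₀(4π·r²).
4π·r² = 669.7 m², 10·log₁₀ of that is 28.259 dB.
L_p = 89 − 28.259 = 60.74 dB.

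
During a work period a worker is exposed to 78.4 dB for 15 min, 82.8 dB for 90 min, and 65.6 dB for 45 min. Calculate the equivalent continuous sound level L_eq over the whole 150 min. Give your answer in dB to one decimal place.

80.9 dB

Weight each interval's intensity by its duration and average over T = 150 min:
Σ tᵢ·10^(Lᵢ/10) = 15·10^(78.4/10) + 90·10^(82.8/10) + 45·10^(65.6/10) = 1.835e+10.
L_eq = 10·log₁₀(1.835e+10/150) = 80.88 dB.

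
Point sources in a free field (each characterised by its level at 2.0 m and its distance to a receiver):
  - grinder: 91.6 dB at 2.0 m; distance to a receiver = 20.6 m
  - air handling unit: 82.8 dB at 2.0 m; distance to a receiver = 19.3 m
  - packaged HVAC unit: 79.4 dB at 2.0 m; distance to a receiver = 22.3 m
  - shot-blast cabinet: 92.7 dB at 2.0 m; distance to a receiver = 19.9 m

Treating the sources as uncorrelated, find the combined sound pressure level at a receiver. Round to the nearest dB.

First find each source's level at the receiver (point-source: −20·log₁₀(r/r_ref)), then combine on an intensity basis.
grinder: 91.6 − 20·log₁₀(20.6/2.0) = 91.6 − 20.26 = 71.34 dB.
air handling unit: 82.8 − 20·log₁₀(19.3/2.0) = 82.8 − 19.69 = 63.11 dB.
packaged HVAC unit: 79.4 − 20·log₁₀(22.3/2.0) = 79.4 − 20.95 = 58.45 dB.
shot-blast cabinet: 92.7 − 20·log₁₀(19.9/2.0) = 92.7 − 19.96 = 72.74 dB.
Σ 10^(L/10) = 3.518e+07 → L_total = 10·log₁₀(3.518e+07) = 75.46 dB.

75 dB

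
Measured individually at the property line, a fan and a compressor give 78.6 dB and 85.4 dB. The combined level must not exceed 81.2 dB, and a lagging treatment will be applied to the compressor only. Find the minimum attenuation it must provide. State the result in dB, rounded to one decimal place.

The untreated sources together contribute 10^(78.6/10) = 7.244e+07, i.e. 78.60 dB.
The limit corresponds to 10^(81.2/10) = 1.318e+08; subtracting the fixed part leaves 5.938e+07 for the compressor, i.e. 77.74 dB.
So the compressor must be reduced from 85.4 to 77.74 dB: IL = 7.66 dB.

7.7 dB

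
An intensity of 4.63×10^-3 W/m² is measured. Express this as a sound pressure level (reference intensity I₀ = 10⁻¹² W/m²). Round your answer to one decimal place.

L = 10·log₁₀(I/I₀) = 10·log₁₀(4.63×10^-3/10⁻¹²) = 10·log₁₀(4.63×10^9).
L = 10·(0.6656 + 9) = 96.66 dB.

96.7 dB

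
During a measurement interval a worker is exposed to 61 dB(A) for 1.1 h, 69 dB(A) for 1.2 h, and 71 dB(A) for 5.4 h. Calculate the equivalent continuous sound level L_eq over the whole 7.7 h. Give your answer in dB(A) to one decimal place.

70.1 dB(A)

Weight each interval's intensity by its duration and average over T = 7.7 h:
Σ tᵢ·10^(Lᵢ/10) = 1.1·10^(61/10) + 1.2·10^(69/10) + 5.4·10^(71/10) = 7.890e+07.
L_eq = 10·log₁₀(7.890e+07/7.7) = 70.11 dB(A).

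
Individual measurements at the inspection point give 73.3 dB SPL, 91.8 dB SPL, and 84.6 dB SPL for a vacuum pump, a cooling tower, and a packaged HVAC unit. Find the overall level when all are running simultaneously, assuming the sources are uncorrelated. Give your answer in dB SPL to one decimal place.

Incoherent sources combine by intensity addition: L_total = 10·log₁₀(Σ 10^(L_i/10)).
Σ 10^(L/10) = 10^(73.3/10) + 10^(91.8/10) + 10^(84.6/10) = 1.823e+09.
L_total = 10·log₁₀(1.823e+09) = 92.61 dB SPL.

92.6 dB SPL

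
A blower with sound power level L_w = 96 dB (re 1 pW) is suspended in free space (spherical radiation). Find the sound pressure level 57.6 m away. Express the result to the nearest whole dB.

L_p = L_w − 10·log₁₀(4π·r²) with r = 57.6 m.
4π·r² = 4.169e+04 m², 10·log₁₀ of that is 46.201 dB.
L_p = 96 − 46.201 = 49.80 dB.

50 dB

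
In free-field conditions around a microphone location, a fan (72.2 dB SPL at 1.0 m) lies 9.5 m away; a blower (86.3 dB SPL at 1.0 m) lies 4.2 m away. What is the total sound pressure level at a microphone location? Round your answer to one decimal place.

73.9 dB SPL

First find each source's level at the receiver (point-source: −20·log₁₀(r/r_ref)), then combine on an intensity basis.
fan: 72.2 − 20·log₁₀(9.5/1.0) = 72.2 − 19.55 = 52.65 dB SPL.
blower: 86.3 − 20·log₁₀(4.2/1.0) = 86.3 − 12.46 = 73.84 dB SPL.
Σ 10^(L/10) = 2.437e+07 → L_total = 10·log₁₀(2.437e+07) = 73.87 dB SPL.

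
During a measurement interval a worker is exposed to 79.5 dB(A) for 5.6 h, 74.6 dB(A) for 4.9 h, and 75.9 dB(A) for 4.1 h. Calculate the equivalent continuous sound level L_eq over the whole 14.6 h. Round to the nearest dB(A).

77 dB(A)

L_eq = 10·log₁₀[(1/T)·Σ tᵢ·10^(Lᵢ/10)] with T = 14.6 h.
Σ tᵢ·10^(Lᵢ/10) = 5.6·10^(79.5/10) + 4.9·10^(74.6/10) + 4.1·10^(75.9/10) = 7.999e+08.
L_eq = 10·log₁₀(7.999e+08/14.6) = 77.39 dB(A).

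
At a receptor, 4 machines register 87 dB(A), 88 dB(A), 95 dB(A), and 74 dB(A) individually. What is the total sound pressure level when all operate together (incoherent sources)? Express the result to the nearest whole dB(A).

Incoherent sources combine by intensity addition: L_total = 10·log₁₀(Σ 10^(L_i/10)).
Σ 10^(L/10) = 10^(87/10) + 10^(88/10) + 10^(95/10) + 10^(74/10) = 4.320e+09.
L_total = 10·log₁₀(4.320e+09) = 96.35 dB(A).

96 dB(A)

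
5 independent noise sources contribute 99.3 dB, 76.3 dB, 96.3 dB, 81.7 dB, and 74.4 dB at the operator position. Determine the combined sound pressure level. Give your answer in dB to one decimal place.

101.1 dB

Incoherent sources combine by intensity addition: L_total = 10·log₁₀(Σ 10^(L_i/10)).
Σ 10^(L/10) = 10^(99.3/10) + 10^(76.3/10) + 10^(96.3/10) + 10^(81.7/10) + 10^(74.4/10) = 1.300e+10.
L_total = 10·log₁₀(1.300e+10) = 101.14 dB.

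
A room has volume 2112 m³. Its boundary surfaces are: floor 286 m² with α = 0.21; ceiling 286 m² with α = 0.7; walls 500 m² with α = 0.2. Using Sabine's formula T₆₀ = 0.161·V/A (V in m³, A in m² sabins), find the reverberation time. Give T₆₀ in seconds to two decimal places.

Summing Sᵢαᵢ: 286·0.21 + 286·0.7 + 500·0.2 = 360.26 m².
T₆₀ = 0.161 × 2112 / 360.26 = 0.944 s.

0.94 s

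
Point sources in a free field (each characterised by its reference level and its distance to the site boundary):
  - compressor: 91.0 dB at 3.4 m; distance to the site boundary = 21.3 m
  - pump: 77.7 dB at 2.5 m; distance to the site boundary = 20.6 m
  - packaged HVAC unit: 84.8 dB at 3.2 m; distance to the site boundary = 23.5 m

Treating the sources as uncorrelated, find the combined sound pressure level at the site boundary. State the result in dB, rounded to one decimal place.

First find each source's level at the receiver (point-source: −20·log₁₀(r/r_ref)), then combine on an intensity basis.
compressor: 91.0 − 20·log₁₀(21.3/3.4) = 91.0 − 15.94 = 75.06 dB.
pump: 77.7 − 20·log₁₀(20.6/2.5) = 77.7 − 18.32 = 59.38 dB.
packaged HVAC unit: 84.8 − 20·log₁₀(23.5/3.2) = 84.8 − 17.32 = 67.48 dB.
Σ 10^(L/10) = 3.854e+07 → L_total = 10·log₁₀(3.854e+07) = 75.86 dB.

75.9 dB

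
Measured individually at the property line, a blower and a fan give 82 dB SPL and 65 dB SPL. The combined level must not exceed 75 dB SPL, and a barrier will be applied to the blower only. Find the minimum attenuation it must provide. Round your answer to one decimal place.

7.5 dB

Everything except the blower sums to 10^(65/10) = 3.162e+06 in linear terms, 65.00 dB SPL.
The limit corresponds to 10^(75/10) = 3.162e+07; subtracting the fixed part leaves 2.846e+07 for the blower, i.e. 74.54 dB SPL.
Required insertion loss = 82 − 74.54 = 7.46 dB.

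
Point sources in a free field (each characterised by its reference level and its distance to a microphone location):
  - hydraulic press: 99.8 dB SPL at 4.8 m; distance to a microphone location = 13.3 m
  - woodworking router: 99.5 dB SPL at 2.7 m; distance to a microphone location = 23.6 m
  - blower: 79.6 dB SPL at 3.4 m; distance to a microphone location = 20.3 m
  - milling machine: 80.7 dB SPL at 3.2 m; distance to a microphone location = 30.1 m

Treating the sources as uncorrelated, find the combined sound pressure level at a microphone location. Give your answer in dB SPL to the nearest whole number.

91 dB SPL

First find each source's level at the receiver (point-source: −20·log₁₀(r/r_ref)), then combine on an intensity basis.
hydraulic press: 99.8 − 20·log₁₀(13.3/4.8) = 99.8 − 8.85 = 90.95 dB SPL.
woodworking router: 99.5 − 20·log₁₀(23.6/2.7) = 99.5 − 18.83 = 80.67 dB SPL.
blower: 79.6 − 20·log₁₀(20.3/3.4) = 79.6 − 15.52 = 64.08 dB SPL.
milling machine: 80.7 − 20·log₁₀(30.1/3.2) = 80.7 − 19.47 = 61.23 dB SPL.
Σ 10^(L/10) = 1.364e+09 → L_total = 10·log₁₀(1.364e+09) = 91.35 dB SPL.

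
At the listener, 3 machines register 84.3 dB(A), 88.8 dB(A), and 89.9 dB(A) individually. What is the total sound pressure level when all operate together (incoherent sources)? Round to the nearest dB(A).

For uncorrelated sources the intensities add, so convert each level to linear form, sum, and take 10·log₁₀ of the total.
Σ 10^(L/10) = 10^(84.3/10) + 10^(88.8/10) + 10^(89.9/10) = 2.005e+09.
L_total = 10·log₁₀(2.005e+09) = 93.02 dB(A).

93 dB(A)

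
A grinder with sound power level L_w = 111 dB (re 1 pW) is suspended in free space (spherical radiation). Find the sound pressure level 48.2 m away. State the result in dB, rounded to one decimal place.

Free-field spherical radiation: L_p = L_w − 10·log₁₀(4π·r²), r = 48.2 m.
4π·r² = 2.919e+04 m², 10·log₁₀ of that is 44.653 dB.
L_p = 111 − 44.653 = 66.35 dB.

66.3 dB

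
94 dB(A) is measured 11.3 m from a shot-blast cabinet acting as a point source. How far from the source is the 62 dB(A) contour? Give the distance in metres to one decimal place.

449.9 m

Point-source spreading drops the level by 20·log₁₀(r₂/r₁); inverting, r₂/r₁ = 10^(ΔL/20).
r₂ = 11.3·10^((94−62)/20) = 11.3·10^(32.0/20) = 449.86 m.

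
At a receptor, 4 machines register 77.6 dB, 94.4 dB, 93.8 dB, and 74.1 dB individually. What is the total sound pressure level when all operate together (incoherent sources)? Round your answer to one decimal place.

97.2 dB

For uncorrelated sources the intensities add, so convert each level to linear form, sum, and take 10·log₁₀ of the total.
Σ 10^(L/10) = 10^(77.6/10) + 10^(94.4/10) + 10^(93.8/10) + 10^(74.1/10) = 5.236e+09.
L_total = 10·log₁₀(5.236e+09) = 97.19 dB.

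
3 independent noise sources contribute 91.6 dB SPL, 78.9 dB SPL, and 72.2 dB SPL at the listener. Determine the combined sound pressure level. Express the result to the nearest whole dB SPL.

For uncorrelated sources the intensities add, so convert each level to linear form, sum, and take 10·log₁₀ of the total.
Σ 10^(L/10) = 10^(91.6/10) + 10^(78.9/10) + 10^(72.2/10) = 1.540e+09.
L_total = 10·log₁₀(1.540e+09) = 91.87 dB SPL.

92 dB SPL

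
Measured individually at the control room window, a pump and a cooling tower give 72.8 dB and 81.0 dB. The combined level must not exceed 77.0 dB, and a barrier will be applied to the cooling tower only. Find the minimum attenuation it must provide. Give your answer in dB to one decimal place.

The untreated sources together contribute 10^(72.8/10) = 1.905e+07, i.e. 72.80 dB.
To meet 77.0 dB overall, the treated cooling tower may contribute at most 10^(77.0/10) − 1.905e+07 = 3.106e+07, i.e. 74.92 dB.
Required insertion loss = 81.0 − 74.92 = 6.08 dB.

6.1 dB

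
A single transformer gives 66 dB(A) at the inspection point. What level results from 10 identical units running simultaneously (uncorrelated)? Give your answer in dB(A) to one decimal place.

N identical incoherent sources raise the level by 10·log₁₀ N.
L_total = 66 + 10·log₁₀(10) = 66 + 10.000 = 76.00 dB(A).

76.0 dB(A)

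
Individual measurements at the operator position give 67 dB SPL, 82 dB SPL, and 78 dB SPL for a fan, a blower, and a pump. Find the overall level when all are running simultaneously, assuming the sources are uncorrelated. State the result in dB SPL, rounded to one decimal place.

83.6 dB SPL

For uncorrelated sources the intensities add, so convert each level to linear form, sum, and take 10·log₁₀ of the total.
Σ 10^(L/10) = 10^(67/10) + 10^(82/10) + 10^(78/10) = 2.266e+08.
L_total = 10·log₁₀(2.266e+08) = 83.55 dB SPL.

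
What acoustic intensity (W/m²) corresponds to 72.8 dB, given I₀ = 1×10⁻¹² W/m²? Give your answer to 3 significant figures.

L = 10·log₁₀(I/I₀) ⇒ I = I₀·10^(L/10) = 10⁻¹² × 10^7.28.

1.91e-05 W/m²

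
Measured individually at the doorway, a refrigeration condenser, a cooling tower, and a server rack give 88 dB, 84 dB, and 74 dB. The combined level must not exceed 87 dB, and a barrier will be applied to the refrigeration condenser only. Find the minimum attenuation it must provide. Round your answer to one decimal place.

Everything except the refrigeration condenser sums to 10^(84/10) + 10^(74/10) = 2.763e+08 in linear terms, 84.41 dB.
The limit corresponds to 10^(87/10) = 5.012e+08; subtracting the fixed part leaves 2.249e+08 for the refrigeration condenser, i.e. 83.52 dB.
So the refrigeration condenser must be reduced from 88 to 83.52 dB: IL = 4.48 dB.

4.5 dB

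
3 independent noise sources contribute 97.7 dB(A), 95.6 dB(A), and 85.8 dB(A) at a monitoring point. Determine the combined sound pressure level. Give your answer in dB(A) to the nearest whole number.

For uncorrelated sources the intensities add, so convert each level to linear form, sum, and take 10·log₁₀ of the total.
Σ 10^(L/10) = 10^(97.7/10) + 10^(95.6/10) + 10^(85.8/10) = 9.899e+09.
L_total = 10·log₁₀(9.899e+09) = 99.96 dB(A).

100 dB(A)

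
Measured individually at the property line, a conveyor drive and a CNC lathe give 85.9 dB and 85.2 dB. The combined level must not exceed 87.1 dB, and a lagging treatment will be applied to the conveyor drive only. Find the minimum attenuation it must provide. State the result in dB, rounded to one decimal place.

3.3 dB

Fixed contribution from the other source: Σ 10^(L/10) = 10^(85.2/10) = 3.311e+08 (85.20 dB).
The limit corresponds to 10^(87.1/10) = 5.129e+08; subtracting the fixed part leaves 1.817e+08 for the conveyor drive, i.e. 82.59 dB.
So the conveyor drive must be reduced from 85.9 to 82.59 dB: IL = 3.31 dB.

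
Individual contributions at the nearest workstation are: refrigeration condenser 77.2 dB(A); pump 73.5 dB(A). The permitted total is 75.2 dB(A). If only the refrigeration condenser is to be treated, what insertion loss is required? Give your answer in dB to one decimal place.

6.9 dB

Fixed contribution from the other source: Σ 10^(L/10) = 10^(73.5/10) = 2.239e+07 (73.50 dB(A)).
To meet 75.2 dB(A) overall, the treated refrigeration condenser may contribute at most 10^(75.2/10) − 2.239e+07 = 1.073e+07, i.e. 70.30 dB(A).
Required insertion loss = 77.2 − 70.30 = 6.90 dB.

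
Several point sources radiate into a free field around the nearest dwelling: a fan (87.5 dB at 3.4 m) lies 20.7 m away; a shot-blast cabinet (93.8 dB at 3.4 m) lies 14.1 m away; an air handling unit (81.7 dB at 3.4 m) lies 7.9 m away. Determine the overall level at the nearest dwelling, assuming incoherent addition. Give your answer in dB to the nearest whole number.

Propagate each source to the receiver with L = L_ref − 20·log₁₀(r/r_ref), then add intensities.
fan: 87.5 − 20·log₁₀(20.7/3.4) = 87.5 − 15.69 = 71.81 dB.
shot-blast cabinet: 93.8 − 20·log₁₀(14.1/3.4) = 93.8 − 12.35 = 81.45 dB.
air handling unit: 81.7 − 20·log₁₀(7.9/3.4) = 81.7 − 7.32 = 74.38 dB.
Σ 10^(L/10) = 1.821e+08 → L_total = 10·log₁₀(1.821e+08) = 82.60 dB.

83 dB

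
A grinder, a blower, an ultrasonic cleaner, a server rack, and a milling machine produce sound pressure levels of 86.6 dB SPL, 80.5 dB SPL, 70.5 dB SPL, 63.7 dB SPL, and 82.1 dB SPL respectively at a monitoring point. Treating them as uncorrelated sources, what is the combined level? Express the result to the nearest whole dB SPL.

89 dB SPL

Incoherent sources combine by intensity addition: L_total = 10·log₁₀(Σ 10^(L_i/10)).
Σ 10^(L/10) = 10^(86.6/10) + 10^(80.5/10) + 10^(70.5/10) + 10^(63.7/10) + 10^(82.1/10) = 7.450e+08.
L_total = 10·log₁₀(7.450e+08) = 88.72 dB SPL.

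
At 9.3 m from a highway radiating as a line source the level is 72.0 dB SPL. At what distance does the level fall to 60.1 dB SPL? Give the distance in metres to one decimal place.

144.0 m

For a line source L₁ − L₂ = 10·log₁₀(r₂/r₁), so r₂ = r₁·10^((L₁−L₂)/10).
r₂ = 9.3·10^((72.0−60.1)/10) = 9.3·10^(11.9/10) = 144.04 m.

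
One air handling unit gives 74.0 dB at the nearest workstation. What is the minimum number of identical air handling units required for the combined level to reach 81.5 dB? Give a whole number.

6

N identical sources give L₁ + 10·log₁₀ N, so require 10·log₁₀ N ≥ 81.5 − 74.0 = 7.5 dB.
N ≥ 10^(7.5/10) = 5.623, so N = 6.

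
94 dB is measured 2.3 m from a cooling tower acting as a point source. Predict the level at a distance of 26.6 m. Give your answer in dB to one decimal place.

Spherical spreading from a point source gives a 20·log₁₀(r₂/r₁) drop.
L₂ = 94 − 20·log₁₀(26.6/2.3) = 94 − 21.263 = 72.74 dB.

72.7 dB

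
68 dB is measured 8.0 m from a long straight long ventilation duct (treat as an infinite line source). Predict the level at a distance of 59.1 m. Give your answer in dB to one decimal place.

Cylindrical spreading from a line source gives a 10·log₁₀(r₂/r₁) drop.
L₂ = 68 − 10·log₁₀(59.1/8.0) = 68 − 8.685 = 59.32 dB.

59.3 dB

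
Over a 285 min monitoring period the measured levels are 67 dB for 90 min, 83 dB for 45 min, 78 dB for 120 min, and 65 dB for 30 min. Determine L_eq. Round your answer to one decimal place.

77.8 dB

Weight each interval's intensity by its duration and average over T = 285 min:
Σ tᵢ·10^(Lᵢ/10) = 90·10^(67/10) + 45·10^(83/10) + 120·10^(78/10) + 30·10^(65/10) = 1.710e+10.
L_eq = 10·log₁₀(1.710e+10/285) = 77.78 dB.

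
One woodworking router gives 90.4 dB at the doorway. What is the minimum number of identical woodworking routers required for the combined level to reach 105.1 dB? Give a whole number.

Need L₁ + 10·log₁₀ N ≥ 105.1, i.e. log₁₀ N ≥ 1.47.
N ≥ 10^(14.7/10) = 29.512, so N = 30.

30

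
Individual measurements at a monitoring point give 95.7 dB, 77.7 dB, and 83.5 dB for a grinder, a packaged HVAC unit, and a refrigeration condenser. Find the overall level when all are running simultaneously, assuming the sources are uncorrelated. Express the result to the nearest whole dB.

For uncorrelated sources the intensities add, so convert each level to linear form, sum, and take 10·log₁₀ of the total.
Σ 10^(L/10) = 10^(95.7/10) + 10^(77.7/10) + 10^(83.5/10) = 3.998e+09.
L_total = 10·log₁₀(3.998e+09) = 96.02 dB.

96 dB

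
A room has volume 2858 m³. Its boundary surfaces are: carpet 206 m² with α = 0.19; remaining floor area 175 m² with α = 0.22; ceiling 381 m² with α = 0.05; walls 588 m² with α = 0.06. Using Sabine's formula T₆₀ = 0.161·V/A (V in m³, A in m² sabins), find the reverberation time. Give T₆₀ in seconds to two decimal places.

3.49 s

Summing Sᵢαᵢ: 206·0.19 + 175·0.22 + 381·0.05 + 588·0.06 = 131.97 m².
T₆₀ = 0.161·V/A = 0.161·2858/131.97 = 3.487 s.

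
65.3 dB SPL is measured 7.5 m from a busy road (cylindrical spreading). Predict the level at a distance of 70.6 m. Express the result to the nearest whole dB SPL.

56 dB SPL

Line-source attenuation: ΔL = 10·log₁₀(r₂/r₁) = 10·log₁₀(70.6/7.5) = 9.737 dB.
L₂ = 65.3 − 10·log₁₀(70.6/7.5) = 65.3 − 9.737 = 55.56 dB SPL.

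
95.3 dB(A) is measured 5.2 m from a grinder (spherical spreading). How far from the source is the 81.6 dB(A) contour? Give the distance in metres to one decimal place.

The 13.7 dB drop corresponds to a distance ratio of 10^(13.7/20) for a point source.
r₂ = 5.2·10^((95.3−81.6)/20) = 5.2·10^(13.7/20) = 25.18 m.

25.2 m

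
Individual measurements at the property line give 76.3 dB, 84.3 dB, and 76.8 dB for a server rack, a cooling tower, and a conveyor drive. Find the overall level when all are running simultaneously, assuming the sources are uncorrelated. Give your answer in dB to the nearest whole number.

86 dB

For uncorrelated sources the intensities add, so convert each level to linear form, sum, and take 10·log₁₀ of the total.
Σ 10^(L/10) = 10^(76.3/10) + 10^(84.3/10) + 10^(76.8/10) = 3.597e+08.
L_total = 10·log₁₀(3.597e+08) = 85.56 dB.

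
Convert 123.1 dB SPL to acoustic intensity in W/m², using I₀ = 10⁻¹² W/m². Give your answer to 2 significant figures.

I = I₀·10^(L/10) = 10⁻¹² × 10^(123.1/10) = 10^(0.310).

2.0 W/m²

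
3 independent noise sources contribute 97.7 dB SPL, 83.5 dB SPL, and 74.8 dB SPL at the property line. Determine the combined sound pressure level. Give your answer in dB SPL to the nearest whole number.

98 dB SPL

Incoherent sources combine by intensity addition: L_total = 10·log₁₀(Σ 10^(L_i/10)).
Σ 10^(L/10) = 10^(97.7/10) + 10^(83.5/10) + 10^(74.8/10) = 6.143e+09.
L_total = 10·log₁₀(6.143e+09) = 97.88 dB SPL.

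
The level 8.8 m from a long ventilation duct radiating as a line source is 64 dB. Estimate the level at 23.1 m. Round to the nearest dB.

60 dB

For a line source, L₂ = L₁ − 10·log₁₀(r₂/r₁).
L₂ = 64 − 10·log₁₀(23.1/8.8) = 64 − 4.191 = 59.81 dB.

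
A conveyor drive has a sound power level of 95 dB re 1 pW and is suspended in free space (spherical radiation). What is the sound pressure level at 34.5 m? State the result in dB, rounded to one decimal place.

The power spreads over a sphere of area 4π·r², so L_p = L_w − 10·log₁₀(4π·r²).
4π·r² = 1.496e+04 m², 10·log₁₀ of that is 41.748 dB.
L_p = 95 − 41.748 = 53.25 dB.

53.3 dB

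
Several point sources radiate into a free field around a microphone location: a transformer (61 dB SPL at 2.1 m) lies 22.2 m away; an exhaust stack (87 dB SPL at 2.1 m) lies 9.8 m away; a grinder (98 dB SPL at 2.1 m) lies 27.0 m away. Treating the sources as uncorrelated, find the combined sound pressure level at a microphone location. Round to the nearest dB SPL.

78 dB SPL

First find each source's level at the receiver (point-source: −20·log₁₀(r/r_ref)), then combine on an intensity basis.
transformer: 61 − 20·log₁₀(22.2/2.1) = 61 − 20.48 = 40.52 dB SPL.
exhaust stack: 87 − 20·log₁₀(9.8/2.1) = 87 − 13.38 = 73.62 dB SPL.
grinder: 98 − 20·log₁₀(27.0/2.1) = 98 − 22.18 = 75.82 dB SPL.
Σ 10^(L/10) = 6.119e+07 → L_total = 10·log₁₀(6.119e+07) = 77.87 dB SPL.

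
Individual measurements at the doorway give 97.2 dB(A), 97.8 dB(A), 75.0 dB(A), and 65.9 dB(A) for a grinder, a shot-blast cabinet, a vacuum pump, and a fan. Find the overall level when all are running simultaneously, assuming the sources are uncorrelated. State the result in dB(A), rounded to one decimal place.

100.5 dB(A)

Incoherent sources combine by intensity addition: L_total = 10·log₁₀(Σ 10^(L_i/10)).
Σ 10^(L/10) = 10^(97.2/10) + 10^(97.8/10) + 10^(75.0/10) + 10^(65.9/10) = 1.131e+10.
L_total = 10·log₁₀(1.131e+10) = 100.53 dB(A).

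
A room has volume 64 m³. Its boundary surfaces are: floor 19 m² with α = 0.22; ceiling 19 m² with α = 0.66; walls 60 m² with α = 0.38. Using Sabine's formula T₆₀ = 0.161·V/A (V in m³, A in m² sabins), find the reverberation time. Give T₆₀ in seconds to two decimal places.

Summing Sᵢαᵢ: 19·0.22 + 19·0.66 + 60·0.38 = 39.52 m².
T₆₀ = 0.161·V/A = 0.161·64/39.52 = 0.261 s.

0.26 s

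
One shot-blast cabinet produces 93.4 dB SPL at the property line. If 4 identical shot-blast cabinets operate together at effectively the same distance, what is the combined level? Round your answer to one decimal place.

99.4 dB SPL

L_total = L₁ + 10·log₁₀ N for N identical incoherent sources.
L_total = 93.4 + 10·log₁₀(4) = 93.4 + 6.021 = 99.42 dB SPL.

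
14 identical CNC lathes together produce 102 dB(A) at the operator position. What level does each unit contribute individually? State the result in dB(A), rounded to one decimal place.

90.5 dB(A)

Dividing the total intensity by 14 lowers the level by 10·log₁₀ 14 = 11.461 dB: L₁ = 102 − 11.461.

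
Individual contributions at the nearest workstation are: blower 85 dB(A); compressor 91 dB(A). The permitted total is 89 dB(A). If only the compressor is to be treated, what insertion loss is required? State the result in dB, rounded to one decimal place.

Fixed contribution from the other source: Σ 10^(L/10) = 10^(85/10) = 3.162e+08 (85.00 dB(A)).
The limit corresponds to 10^(89/10) = 7.943e+08; subtracting the fixed part leaves 4.781e+08 for the compressor, i.e. 86.80 dB(A).
Required insertion loss = 91 − 86.80 = 4.20 dB.

4.2 dB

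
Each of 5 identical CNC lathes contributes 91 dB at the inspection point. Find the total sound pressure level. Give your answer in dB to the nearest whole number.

98 dB

With 5 equal, uncorrelated contributions the intensity is 5× that of one unit, giving a rise of 10·log₁₀ 5.
L_total = 91 + 10·log₁₀(5) = 91 + 6.990 = 97.99 dB.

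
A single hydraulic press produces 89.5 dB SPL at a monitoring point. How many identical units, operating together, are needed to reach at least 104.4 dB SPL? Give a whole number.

The shortfall is 104.4 − 89.5 = 14.9 dB, and N units add 10·log₁₀ N, so need 10·log₁₀ N ≥ 14.9.
N ≥ 10^(14.9/10) = 30.903, so N = 31.

31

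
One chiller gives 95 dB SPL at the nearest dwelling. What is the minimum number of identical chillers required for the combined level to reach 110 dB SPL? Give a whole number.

The shortfall is 110 − 95 = 15.0 dB, and N units add 10·log₁₀ N, so need 10·log₁₀ N ≥ 15.0.
N ≥ 10^(15.0/10) = 31.623, so N = 32.

32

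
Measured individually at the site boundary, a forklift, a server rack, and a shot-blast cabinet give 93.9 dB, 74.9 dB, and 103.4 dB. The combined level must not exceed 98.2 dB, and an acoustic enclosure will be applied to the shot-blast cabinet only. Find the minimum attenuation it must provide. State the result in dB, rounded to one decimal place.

7.2 dB

Everything except the shot-blast cabinet sums to 10^(93.9/10) + 10^(74.9/10) = 2.486e+09 in linear terms, 93.95 dB.
To meet 98.2 dB overall, the treated shot-blast cabinet may contribute at most 10^(98.2/10) − 2.486e+09 = 4.121e+09, i.e. 96.15 dB.
Required insertion loss = 103.4 − 96.15 = 7.25 dB.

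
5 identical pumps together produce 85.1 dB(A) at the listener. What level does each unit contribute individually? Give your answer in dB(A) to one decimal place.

For N identical incoherent sources L_total = L₁ + 10·log₁₀ N, so L₁ = 85.1 − 10·log₁₀(5) = 85.1 − 6.990.

78.1 dB(A)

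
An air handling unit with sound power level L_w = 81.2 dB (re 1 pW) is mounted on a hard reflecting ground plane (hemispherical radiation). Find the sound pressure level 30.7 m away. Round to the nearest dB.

Free-field hemispherical radiation: L_p = L_w − 10·log₁₀(2π·r²), r = 30.7 m.
2π·r² = 5922 m², 10·log₁₀ of that is 37.725 dB.
L_p = 81.2 − 37.725 = 43.48 dB.

43 dB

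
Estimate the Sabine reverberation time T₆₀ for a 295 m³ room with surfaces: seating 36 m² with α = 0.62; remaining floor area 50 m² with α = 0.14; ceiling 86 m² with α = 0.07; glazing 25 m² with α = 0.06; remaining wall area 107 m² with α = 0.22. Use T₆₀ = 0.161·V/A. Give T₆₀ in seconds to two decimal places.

0.79 s

A = Σ Sᵢαᵢ = 36·0.62 + 50·0.14 + 86·0.07 + 25·0.06 + 107·0.22 = 60.38 m².
T₆₀ = 0.161·V/A = 0.161·295/60.38 = 0.787 s.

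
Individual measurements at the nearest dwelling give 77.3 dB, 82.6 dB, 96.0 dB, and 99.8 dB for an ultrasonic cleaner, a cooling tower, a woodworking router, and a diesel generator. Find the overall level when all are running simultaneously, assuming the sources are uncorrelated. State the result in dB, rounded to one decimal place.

101.4 dB

For uncorrelated sources the intensities add, so convert each level to linear form, sum, and take 10·log₁₀ of the total.
Σ 10^(L/10) = 10^(77.3/10) + 10^(82.6/10) + 10^(96.0/10) + 10^(99.8/10) = 1.377e+10.
L_total = 10·log₁₀(1.377e+10) = 101.39 dB.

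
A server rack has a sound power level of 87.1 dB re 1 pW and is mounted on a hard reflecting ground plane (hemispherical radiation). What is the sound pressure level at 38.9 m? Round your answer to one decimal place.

The power spreads over a hemisphere of area 2π·r², so L_p = L_w − 10·log₁₀(2π·r²).
2π·r² = 9508 m², 10·log₁₀ of that is 39.781 dB.
L_p = 87.1 − 39.781 = 47.32 dB.

47.3 dB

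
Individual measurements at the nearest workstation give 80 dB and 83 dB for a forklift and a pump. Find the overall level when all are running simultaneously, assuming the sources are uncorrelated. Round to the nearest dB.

For uncorrelated sources the intensities add, so convert each level to linear form, sum, and take 10·log₁₀ of the total.
Σ 10^(L/10) = 10^(80/10) + 10^(83/10) = 2.995e+08.
L_total = 10·log₁₀(2.995e+08) = 84.76 dB.

85 dB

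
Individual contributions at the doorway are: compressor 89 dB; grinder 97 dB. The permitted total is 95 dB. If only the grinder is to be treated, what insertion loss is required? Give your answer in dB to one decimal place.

Everything except the grinder sums to 10^(89/10) = 7.943e+08 in linear terms, 89.00 dB.
The limit corresponds to 10^(95/10) = 3.162e+09; subtracting the fixed part leaves 2.368e+09 for the grinder, i.e. 93.74 dB.
So the grinder must be reduced from 97 to 93.74 dB: IL = 3.26 dB.

3.3 dB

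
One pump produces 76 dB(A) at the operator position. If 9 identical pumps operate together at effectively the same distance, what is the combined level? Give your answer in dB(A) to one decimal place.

N identical incoherent sources raise the level by 10·log₁₀ N.
L_total = 76 + 10·log₁₀(9) = 76 + 9.542 = 85.54 dB(A).

85.5 dB(A)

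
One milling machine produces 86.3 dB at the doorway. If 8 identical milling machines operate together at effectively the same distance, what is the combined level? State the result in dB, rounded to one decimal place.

95.3 dB

L_total = L₁ + 10·log₁₀ N for N identical incoherent sources.
L_total = 86.3 + 10·log₁₀(8) = 86.3 + 9.031 = 95.33 dB.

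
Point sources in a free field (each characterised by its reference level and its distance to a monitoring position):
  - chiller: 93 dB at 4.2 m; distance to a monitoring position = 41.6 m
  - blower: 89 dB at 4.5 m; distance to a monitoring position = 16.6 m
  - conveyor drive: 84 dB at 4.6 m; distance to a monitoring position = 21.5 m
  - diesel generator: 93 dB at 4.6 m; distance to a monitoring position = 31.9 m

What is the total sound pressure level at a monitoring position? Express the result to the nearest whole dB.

Apply inverse-square spreading to bring every level to the receiver, then sum 10^(L/10).
chiller: 93 − 20·log₁₀(41.6/4.2) = 93 − 19.92 = 73.08 dB.
blower: 89 − 20·log₁₀(16.6/4.5) = 89 − 11.34 = 77.66 dB.
conveyor drive: 84 − 20·log₁₀(21.5/4.6) = 84 − 13.39 = 70.61 dB.
diesel generator: 93 − 20·log₁₀(31.9/4.6) = 93 − 16.82 = 76.18 dB.
Σ 10^(L/10) = 1.317e+08 → L_total = 10·log₁₀(1.317e+08) = 81.20 dB.

81 dB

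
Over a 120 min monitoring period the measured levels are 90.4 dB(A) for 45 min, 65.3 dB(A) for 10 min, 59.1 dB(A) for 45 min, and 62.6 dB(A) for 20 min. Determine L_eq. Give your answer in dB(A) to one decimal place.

86.1 dB(A)

Weight each interval's intensity by its duration and average over T = 120 min:
Σ tᵢ·10^(Lᵢ/10) = 45·10^(90.4/10) + 10·10^(65.3/10) + 45·10^(59.1/10) + 20·10^(62.6/10) = 4.945e+10.
L_eq = 10·log₁₀(4.945e+10/120) = 86.15 dB(A).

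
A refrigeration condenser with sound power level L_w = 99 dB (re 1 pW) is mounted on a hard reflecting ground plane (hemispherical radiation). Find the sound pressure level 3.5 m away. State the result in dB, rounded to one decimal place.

Free-field hemispherical radiation: L_p = L_w − 10·log₁₀(2π·r²), r = 3.5 m.
2π·r² = 76.97 m², 10·log₁₀ of that is 18.863 dB.
L_p = 99 − 18.863 = 80.14 dB.

80.1 dB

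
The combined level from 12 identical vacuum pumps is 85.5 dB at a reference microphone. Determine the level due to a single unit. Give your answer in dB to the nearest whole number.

Dividing the total intensity by 12 lowers the level by 10·log₁₀ 12 = 10.792 dB: L₁ = 85.5 − 10.792.

75 dB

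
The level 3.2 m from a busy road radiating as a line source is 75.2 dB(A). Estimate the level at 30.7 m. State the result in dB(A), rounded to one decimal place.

For a line source, L₂ = L₁ − 10·log₁₀(r₂/r₁).
L₂ = 75.2 − 10·log₁₀(30.7/3.2) = 75.2 − 9.820 = 65.38 dB(A).

65.4 dB(A)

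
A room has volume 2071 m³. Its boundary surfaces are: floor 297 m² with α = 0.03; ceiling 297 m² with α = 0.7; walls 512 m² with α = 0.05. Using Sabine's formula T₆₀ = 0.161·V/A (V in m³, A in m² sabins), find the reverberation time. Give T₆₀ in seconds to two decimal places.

1.38 s

Summing Sᵢαᵢ: 297·0.03 + 297·0.7 + 512·0.05 = 242.41 m².
T₆₀ = 0.161 × 2071 / 242.41 = 1.375 s.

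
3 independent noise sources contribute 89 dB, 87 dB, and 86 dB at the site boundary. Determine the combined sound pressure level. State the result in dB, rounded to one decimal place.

92.3 dB

Incoherent sources combine by intensity addition: L_total = 10·log₁₀(Σ 10^(L_i/10)).
Σ 10^(L/10) = 10^(89/10) + 10^(87/10) + 10^(86/10) = 1.694e+09.
L_total = 10·log₁₀(1.694e+09) = 92.29 dB.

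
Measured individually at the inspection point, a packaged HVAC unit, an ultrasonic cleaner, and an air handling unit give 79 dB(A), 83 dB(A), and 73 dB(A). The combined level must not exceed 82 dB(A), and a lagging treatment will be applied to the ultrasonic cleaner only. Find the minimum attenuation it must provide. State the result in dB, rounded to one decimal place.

Everything except the ultrasonic cleaner sums to 10^(79/10) + 10^(73/10) = 9.939e+07 in linear terms, 79.97 dB(A).
To meet 82 dB(A) overall, the treated ultrasonic cleaner may contribute at most 10^(82/10) − 9.939e+07 = 5.910e+07, i.e. 77.72 dB(A).
Required insertion loss = 83 − 77.72 = 5.28 dB.

5.3 dB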